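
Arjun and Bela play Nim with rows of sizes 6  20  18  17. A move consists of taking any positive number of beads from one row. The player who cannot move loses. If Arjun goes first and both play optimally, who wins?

Arjun wins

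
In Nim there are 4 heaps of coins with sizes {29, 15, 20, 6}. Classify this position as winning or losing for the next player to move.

Losing position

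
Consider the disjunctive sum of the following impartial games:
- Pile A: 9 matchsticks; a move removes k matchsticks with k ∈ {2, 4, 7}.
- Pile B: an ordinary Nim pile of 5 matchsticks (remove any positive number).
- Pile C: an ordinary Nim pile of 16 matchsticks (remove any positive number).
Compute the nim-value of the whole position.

For pile A, compute g(0), g(1), … with moves {2, 4, 7}:
k:     0  1  2  3  4  5  6  7  8  9
g(k):  0  0  1  1  2  2  0  3  1  0
So g(9) = 0.
Pile B is a plain Nim pile of size 5, so its Grundy value is 5.
Pile C is a plain Nim pile of size 16, so its Grundy value is 16.
The value of a disjunctive sum is the nim-sum of the parts.
Combined value = 0 ⊕ 5 ⊕ 16 = 21.

21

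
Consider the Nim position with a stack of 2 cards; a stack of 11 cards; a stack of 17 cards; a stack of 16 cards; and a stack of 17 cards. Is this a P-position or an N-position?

In binary:
  00010  (2)
  01011  (11)
  10001  (17)
  10000  (16)
  10001  (17)
  -----
  11001  (25)
The nim-sum is 25 ≠ 0, so this is an N-position: the player to move can win.

N-position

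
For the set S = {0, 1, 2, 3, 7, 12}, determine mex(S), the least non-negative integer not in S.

The values 0, 1, 2, 3 are all present; 4 is the first non-negative integer missing from the set.

4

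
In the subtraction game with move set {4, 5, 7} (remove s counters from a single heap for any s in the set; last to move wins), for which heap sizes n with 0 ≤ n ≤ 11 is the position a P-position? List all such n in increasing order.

Build the Grundy sequence with g(k) = mex{g(k−s) : s ∈ {4, 5, 7}, s ≤ k}:
k:     0  1  2  3  4  5  6  7  8  9 10 11
g(k):  0  0  0  0  1  1  1  1  2  2  2  0
The P-positions (g = 0) in 0..11 are 0, 1, 2, 3, 11.

0, 1, 2, 3, 11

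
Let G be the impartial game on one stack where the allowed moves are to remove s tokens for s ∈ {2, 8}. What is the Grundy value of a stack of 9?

2

Build the Grundy sequence with g(k) = mex{g(k−s) : s ∈ {2, 8}, s ≤ k}:
k:     0  1  2  3  4  5  6  7  8  9
g(k):  0  0  1  1  0  0  1  1  2  2
So g(9) = 2.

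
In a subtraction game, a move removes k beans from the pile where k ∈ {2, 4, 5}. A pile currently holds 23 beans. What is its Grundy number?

Build the Grundy sequence with g(k) = mex{g(k−s) : s ∈ {2, 4, 5}, s ≤ k}:
k:     0  1  2  3  4  5  6  7  8  9 10 11 12 13 14 15 16 17 18 19 20 21 22 23
g(k):  0  0  1  1  2  2  3  0  0  1  1  2  2  3  0  0  1  1  2  2  3  0  0  1
So g(23) = 1.

1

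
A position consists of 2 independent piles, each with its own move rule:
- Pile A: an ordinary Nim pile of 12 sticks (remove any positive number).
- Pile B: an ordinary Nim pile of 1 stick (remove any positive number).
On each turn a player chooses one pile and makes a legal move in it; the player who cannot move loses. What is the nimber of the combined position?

13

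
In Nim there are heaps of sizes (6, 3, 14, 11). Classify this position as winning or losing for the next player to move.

In binary:
  0110  (6)
  0011  (3)
  1110  (14)
  1011  (11)
  ----
  0000  (0)
The nim-sum is 0, so this is a P-position: the player to move is in a losing position under optimal play.

Losing position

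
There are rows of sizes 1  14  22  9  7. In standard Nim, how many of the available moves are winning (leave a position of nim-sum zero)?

1

Nim-sum: 1 ^ 14 ^ 22 ^ 9 ^ 7 = 23.
The overall nim-sum is X = 23. A row of size p has a winning move iff p XOR X < p (reduce it to p XOR X).
  1: 1 XOR 23 = 22 ≥ 1 — no move.
  14: 14 XOR 23 = 25 ≥ 14 — no move.
  22: 22 XOR 23 = 1 < 22 — winning move (to 1).
  9: 9 XOR 23 = 30 ≥ 9 — no move.
  7: 7 XOR 23 = 16 ≥ 7 — no move.
That gives 1 winning move.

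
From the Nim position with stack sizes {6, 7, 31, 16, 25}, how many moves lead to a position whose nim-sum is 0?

Nim-sum: 6 ⊕ 7 ⊕ 31 ⊕ 16 ⊕ 25 = 23.
The overall nim-sum is X = 23. A stack of size p has a winning move iff p XOR X < p (reduce it to p XOR X).
  6: 6 XOR 23 = 17 ≥ 6 — no move.
  7: 7 XOR 23 = 16 ≥ 7 — no move.
  31: 31 XOR 23 = 8 < 31 — winning move (to 8).
  16: 16 XOR 23 = 7 < 16 — winning move (to 7).
  25: 25 XOR 23 = 14 < 25 — winning move (to 14).
That gives 3 winning moves.

3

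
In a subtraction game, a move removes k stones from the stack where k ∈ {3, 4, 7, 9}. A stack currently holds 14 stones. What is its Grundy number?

0

Grundy values for subtraction set {3, 4, 7, 9}:
k:     0  1  2  3  4  5  6  7  8  9 10 11 12 13 14
g(k):  0  0  0  1  1  1  2  2  2  3  3  3  0  0  0
So g(14) = 0.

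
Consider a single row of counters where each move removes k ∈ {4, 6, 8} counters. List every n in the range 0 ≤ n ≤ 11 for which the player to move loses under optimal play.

0, 1, 2, 3

Compute g(0), g(1), … for moves {4, 6, 8}:
g(0) = mex{} = 0
g(1) = mex{} = 0
g(2) = mex{} = 0
g(3) = mex{} = 0
g(4) = mex{0} = 1
g(5) = mex{0} = 1
g(6) = mex{0} = 1
g(7) = mex{0} = 1
g(8) = mex{0,1} = 2
g(9) = mex{0,1} = 2
g(10) = mex{0,1} = 2
g(11) = mex{0,1} = 2
The P-positions (g = 0) in 0..11 are 0, 1, 2, 3.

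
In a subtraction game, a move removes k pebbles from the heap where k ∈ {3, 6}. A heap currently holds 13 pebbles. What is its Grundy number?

Build the Grundy sequence with g(k) = mex{g(k−s) : s ∈ {3, 6}, s ≤ k}:
g(0) = mex{} = 0
g(1) = mex{} = 0
g(2) = mex{} = 0
g(3) = mex{0} = 1
g(4) = mex{0} = 1
g(5) = mex{0} = 1
g(6) = mex{0,1} = 2
g(7) = mex{0,1} = 2
g(8) = mex{0,1} = 2
g(9) = mex{1,2} = 0
g(10) = mex{1,2} = 0
g(11) = mex{1,2} = 0
g(12) = mex{0,2} = 1
g(13) = mex{0,2} = 1
So g(13) = 1.

1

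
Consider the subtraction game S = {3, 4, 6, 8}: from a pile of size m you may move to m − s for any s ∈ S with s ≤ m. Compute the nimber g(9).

Build the Grundy sequence with g(k) = mex{g(k−s) : s ∈ {3, 4, 6, 8}, s ≤ k}:
g(0) = mex{} = 0
g(1) = mex{} = 0
g(2) = mex{} = 0
g(3) = mex{0} = 1
g(4) = mex{0} = 1
g(5) = mex{0} = 1
g(6) = mex{0,1} = 2
g(7) = mex{0,1} = 2
g(8) = mex{0,1} = 2
g(9) = mex{0,1,2} = 3
So g(9) = 3.

3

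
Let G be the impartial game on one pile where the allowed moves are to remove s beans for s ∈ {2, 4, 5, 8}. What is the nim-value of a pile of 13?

0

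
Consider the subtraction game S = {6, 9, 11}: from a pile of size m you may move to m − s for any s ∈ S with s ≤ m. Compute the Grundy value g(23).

1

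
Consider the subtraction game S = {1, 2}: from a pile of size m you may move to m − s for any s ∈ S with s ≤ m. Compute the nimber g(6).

Compute g(0), g(1), … for moves {1, 2}:
k:     0  1  2  3  4  5  6
g(k):  0  1  2  0  1  2  0
So g(6) = 0.

0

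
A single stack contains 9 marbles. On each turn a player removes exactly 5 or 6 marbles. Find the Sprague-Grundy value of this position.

1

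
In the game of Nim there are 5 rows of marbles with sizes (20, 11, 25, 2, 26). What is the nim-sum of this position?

30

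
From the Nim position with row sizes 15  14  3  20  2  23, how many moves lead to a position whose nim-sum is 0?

Write each in binary and XOR column by column:
  01111  (15)
  01110  (14)
  00011  (3)
  10100  (20)
  00010  (2)
  10111  (23)
  -----
  00011  (3)
The overall nim-sum is X = 3. A row of size p has a winning move iff p XOR X < p (reduce it to p XOR X).
  15: 15 XOR 3 = 12 < 15 — winning move (to 12).
  14: 14 XOR 3 = 13 < 14 — winning move (to 13).
  3: 3 XOR 3 = 0 < 3 — winning move (to 0).
  20: 20 XOR 3 = 23 ≥ 20 — no move.
  2: 2 XOR 3 = 1 < 2 — winning move (to 1).
  23: 23 XOR 3 = 20 < 23 — winning move (to 20).
That gives 5 winning moves.

5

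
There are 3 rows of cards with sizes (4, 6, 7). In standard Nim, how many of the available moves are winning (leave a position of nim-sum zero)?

3

Compute the nim-sum pairwise:
4 XOR 6 = 2
2 XOR 7 = 5
The overall nim-sum is X = 5. A row of size p has a winning move iff p XOR X < p (reduce it to p XOR X).
  4: 4 XOR 5 = 1 < 4 — winning move (to 1).
  6: 6 XOR 5 = 3 < 6 — winning move (to 3).
  7: 7 XOR 5 = 2 < 7 — winning move (to 2).
That gives 3 winning moves.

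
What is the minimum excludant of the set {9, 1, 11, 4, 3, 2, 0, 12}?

5

The values 0, 1, 2, 3, 4 are all present; 5 is the first non-negative integer missing from the set.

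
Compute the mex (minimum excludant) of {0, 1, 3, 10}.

2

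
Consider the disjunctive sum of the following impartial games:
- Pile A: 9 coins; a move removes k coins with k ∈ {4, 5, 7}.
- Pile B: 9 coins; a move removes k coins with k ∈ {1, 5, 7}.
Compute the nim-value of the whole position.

3

Grundy values for pile A (subtraction set {4, 5, 7}):
g(0) = mex{} = 0
g(1) = mex{} = 0
g(2) = mex{} = 0
g(3) = mex{} = 0
g(4) = mex{0} = 1
g(5) = mex{0} = 1
g(6) = mex{0} = 1
g(7) = mex{0} = 1
g(8) = mex{0,1} = 2
g(9) = mex{0,1} = 2
So g(9) = 2.
For pile B, compute g(0), g(1), … with moves {1, 5, 7}:
k:     0  1  2  3  4  5  6  7  8  9
g(k):  0  1  0  1  0  1  0  1  0  1
So g(9) = 1.
By the Sprague-Grundy theorem, the Grundy value of a sum of independent games is the XOR of the component values.
Combined value = 2 ⊕ 1 = 3.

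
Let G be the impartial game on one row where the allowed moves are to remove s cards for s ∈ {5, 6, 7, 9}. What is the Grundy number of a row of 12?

2

Compute g(0), g(1), … for moves {5, 6, 7, 9}:
k:     0  1  2  3  4  5  6  7  8  9 10 11 12
g(k):  0  0  0  0  0  1  1  1  1  1  2  2  2
So g(12) = 2.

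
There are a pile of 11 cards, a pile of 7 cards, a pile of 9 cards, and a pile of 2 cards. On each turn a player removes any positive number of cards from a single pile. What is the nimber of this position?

7

Compute the nim-sum pairwise:
11 ⊕ 7 = 12
12 ⊕ 9 = 5
5 ⊕ 2 = 7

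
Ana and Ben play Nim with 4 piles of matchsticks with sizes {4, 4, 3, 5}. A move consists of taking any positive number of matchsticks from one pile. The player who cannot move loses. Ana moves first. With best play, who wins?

Compute the nim-sum pairwise:
4 XOR 4 = 0
0 XOR 3 = 3
3 XOR 5 = 6
The nim-sum is 6 ≠ 0, so this is an N-position: the player to move can win; Ana has a winning move.

Ana wins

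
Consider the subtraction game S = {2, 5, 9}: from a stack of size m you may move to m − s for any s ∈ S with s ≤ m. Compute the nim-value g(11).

0

Compute g(0), g(1), … for moves {2, 5, 9}:
g(0) = mex{} = 0
g(1) = mex{} = 0
g(2) = mex{0} = 1
g(3) = mex{0} = 1
g(4) = mex{1} = 0
g(5) = mex{0,1} = 2
g(6) = mex{0} = 1
g(7) = mex{1,2} = 0
g(8) = mex{1} = 0
g(9) = mex{0} = 1
g(10) = mex{0,2} = 1
g(11) = mex{1} = 0
So g(11) = 0.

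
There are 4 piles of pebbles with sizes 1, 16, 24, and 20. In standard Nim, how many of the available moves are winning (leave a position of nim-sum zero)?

Compute the nim-sum pairwise:
1 ⊕ 16 = 17
17 ⊕ 24 = 9
9 ⊕ 20 = 29
The overall nim-sum is X = 29. A pile of size p has a winning move iff p XOR X < p (reduce it to p XOR X).
  1: 1 XOR 29 = 28 ≥ 1 — no move.
  16: 16 XOR 29 = 13 < 16 — winning move (to 13).
  24: 24 XOR 29 = 5 < 24 — winning move (to 5).
  20: 20 XOR 29 = 9 < 20 — winning move (to 9).
That gives 3 winning moves.

3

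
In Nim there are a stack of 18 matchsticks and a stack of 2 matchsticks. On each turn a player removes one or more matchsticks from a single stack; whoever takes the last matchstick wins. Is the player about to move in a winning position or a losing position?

In binary:
  10010  (18)
  00010  (2)
  -----
  10000  (16)
The nim-sum is 16 ≠ 0, so this is an N-position: the player to move can win.

Winning position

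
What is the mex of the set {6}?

0

0 is not in the set, so the mex is 0.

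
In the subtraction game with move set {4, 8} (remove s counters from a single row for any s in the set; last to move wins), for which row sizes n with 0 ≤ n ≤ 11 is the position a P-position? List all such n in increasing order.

0, 1, 2, 3

Compute g(0), g(1), … for moves {4, 8}:
k:     0  1  2  3  4  5  6  7  8  9 10 11
g(k):  0  0  0  0  1  1  1  1  2  2  2  2
The P-positions (g = 0) in 0..11 are 0, 1, 2, 3.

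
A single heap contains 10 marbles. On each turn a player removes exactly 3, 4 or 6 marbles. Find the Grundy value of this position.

0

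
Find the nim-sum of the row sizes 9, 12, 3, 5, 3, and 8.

8

Nim-sum: 9 ^ 12 ^ 3 ^ 5 ^ 3 ^ 8 = 8.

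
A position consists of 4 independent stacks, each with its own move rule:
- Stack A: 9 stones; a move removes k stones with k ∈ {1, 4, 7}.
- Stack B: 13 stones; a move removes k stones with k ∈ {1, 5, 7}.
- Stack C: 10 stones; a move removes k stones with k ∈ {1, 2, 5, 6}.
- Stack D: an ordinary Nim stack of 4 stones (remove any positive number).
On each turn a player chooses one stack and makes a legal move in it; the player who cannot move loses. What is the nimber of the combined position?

4

Build the Grundy sequence for stack A with g(k) = mex{g(k−s) : s ∈ {1, 4, 7}, s ≤ k}:
k:     0  1  2  3  4  5  6  7  8  9
g(k):  0  1  0  1  2  0  1  2  0  1
So g(9) = 1.
Build the Grundy sequence for stack B with g(k) = mex{g(k−s) : s ∈ {1, 5, 7}, s ≤ k}:
g(0) = mex{} = 0
g(1) = mex{0} = 1
g(2) = mex{1} = 0
g(3) = mex{0} = 1
g(4) = mex{1} = 0
g(5) = mex{0} = 1
g(6) = mex{1} = 0
g(7) = mex{0} = 1
g(8) = mex{1} = 0
g(9) = mex{0} = 1
g(10) = mex{1} = 0
g(11) = mex{0} = 1
g(12) = mex{1} = 0
g(13) = mex{0} = 1
So g(13) = 1.
For stack C, compute g(0), g(1), … with moves {1, 2, 5, 6}:
k:     0  1  2  3  4  5  6  7  8  9 10
g(k):  0  1  2  0  1  2  3  0  1  2  0
So g(10) = 0.
Stack D is a plain Nim stack of size 4, so its Grundy value is 4.
By the Sprague-Grundy theorem, the Grundy value of a sum of independent games is the XOR of the component values.
Combined value = 1 XOR 1 XOR 0 XOR 4 = 4.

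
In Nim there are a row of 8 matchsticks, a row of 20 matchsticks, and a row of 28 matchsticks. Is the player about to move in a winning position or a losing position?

Losing position

Write each in binary and XOR column by column:
  01000  (8)
  10100  (20)
  11100  (28)
  -----
  00000  (0)
The nim-sum is 0, so this is a P-position: the player to move is in a losing position under optimal play.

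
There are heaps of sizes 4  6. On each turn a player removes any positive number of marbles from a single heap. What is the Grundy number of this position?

Nim-sum: 4 ⊕ 6 = 2.

2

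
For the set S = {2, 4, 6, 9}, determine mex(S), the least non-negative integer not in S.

0

0 is not in the set, so the mex is 0.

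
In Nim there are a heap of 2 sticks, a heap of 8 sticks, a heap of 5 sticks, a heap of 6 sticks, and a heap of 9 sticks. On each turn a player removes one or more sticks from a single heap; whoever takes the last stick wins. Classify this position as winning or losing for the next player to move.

Losing position

Compute the nim-sum pairwise:
2 ^ 8 = 10
10 ^ 5 = 15
15 ^ 6 = 9
9 ^ 9 = 0
The nim-sum is 0, so this is a P-position: the player to move is in a losing position under optimal play.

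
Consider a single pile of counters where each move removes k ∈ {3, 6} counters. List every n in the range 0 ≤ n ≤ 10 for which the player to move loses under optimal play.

0, 1, 2, 9, 10

Grundy values for subtraction set {3, 6}:
k:     0  1  2  3  4  5  6  7  8  9 10
g(k):  0  0  0  1  1  1  2  2  2  0  0
The P-positions (g = 0) in 0..10 are 0, 1, 2, 9, 10.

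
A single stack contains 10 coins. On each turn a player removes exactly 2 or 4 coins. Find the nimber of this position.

2

Grundy values for subtraction set {2, 4}:
k:     0  1  2  3  4  5  6  7  8  9 10
g(k):  0  0  1  1  2  2  0  0  1  1  2
So g(10) = 2.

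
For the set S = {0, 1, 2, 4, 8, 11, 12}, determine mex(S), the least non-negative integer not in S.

3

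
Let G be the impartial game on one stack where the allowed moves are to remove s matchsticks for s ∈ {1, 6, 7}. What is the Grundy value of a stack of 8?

Compute g(0), g(1), … for moves {1, 6, 7}:
g(0) = mex{} = 0
g(1) = mex{0} = 1
g(2) = mex{1} = 0
g(3) = mex{0} = 1
g(4) = mex{1} = 0
g(5) = mex{0} = 1
g(6) = mex{0,1} = 2
g(7) = mex{0,1,2} = 3
g(8) = mex{0,1,3} = 2
So g(8) = 2.

2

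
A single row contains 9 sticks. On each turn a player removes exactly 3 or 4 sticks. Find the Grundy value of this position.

0

Compute g(0), g(1), … for moves {3, 4}:
g(0) = mex{} = 0
g(1) = mex{} = 0
g(2) = mex{} = 0
g(3) = mex{0} = 1
g(4) = mex{0} = 1
g(5) = mex{0} = 1
g(6) = mex{0,1} = 2
g(7) = mex{1} = 0
g(8) = mex{1} = 0
g(9) = mex{1,2} = 0
So g(9) = 0.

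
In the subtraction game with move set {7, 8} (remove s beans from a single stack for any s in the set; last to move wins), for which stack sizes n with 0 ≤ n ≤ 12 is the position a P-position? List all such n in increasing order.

0, 1, 2, 3, 4, 5, 6

Grundy values for subtraction set {7, 8}:
g(0) = mex{} = 0
g(1) = mex{} = 0
g(2) = mex{} = 0
g(3) = mex{} = 0
g(4) = mex{} = 0
g(5) = mex{} = 0
g(6) = mex{} = 0
g(7) = mex{0} = 1
g(8) = mex{0} = 1
g(9) = mex{0} = 1
g(10) = mex{0} = 1
g(11) = mex{0} = 1
g(12) = mex{0} = 1
The P-positions (g = 0) in 0..12 are 0, 1, 2, 3, 4, 5, 6.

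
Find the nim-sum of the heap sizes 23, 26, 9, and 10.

14

Write each in binary and XOR column by column:
  10111  (23)
  11010  (26)
  01001  (9)
  01010  (10)
  -----
  01110  (14)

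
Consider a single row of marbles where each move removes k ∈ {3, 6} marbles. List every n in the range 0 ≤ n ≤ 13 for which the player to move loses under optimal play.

Compute g(0), g(1), … for moves {3, 6}:
k:     0  1  2  3  4  5  6  7  8  9 10 11 12 13
g(k):  0  0  0  1  1  1  2  2  2  0  0  0  1  1
The P-positions (g = 0) in 0..13 are 0, 1, 2, 9, 10, 11.

0, 1, 2, 9, 10, 11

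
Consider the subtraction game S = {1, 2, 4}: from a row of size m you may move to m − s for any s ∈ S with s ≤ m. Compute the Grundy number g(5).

2

Build the Grundy sequence with g(k) = mex{g(k−s) : s ∈ {1, 2, 4}, s ≤ k}:
k:     0  1  2  3  4  5
g(k):  0  1  2  0  1  2
So g(5) = 2.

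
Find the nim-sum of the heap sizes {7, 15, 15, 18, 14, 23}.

Compute the nim-sum pairwise:
7 XOR 15 = 8
8 XOR 15 = 7
7 XOR 18 = 21
21 XOR 14 = 27
27 XOR 23 = 12

12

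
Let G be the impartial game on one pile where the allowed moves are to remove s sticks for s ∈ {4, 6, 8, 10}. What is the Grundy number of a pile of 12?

Compute g(0), g(1), … for moves {4, 6, 8, 10}:
k:     0  1  2  3  4  5  6  7  8  9 10 11 12
g(k):  0  0  0  0  1  1  1  1  2  2  2  2  3
So g(12) = 3.

3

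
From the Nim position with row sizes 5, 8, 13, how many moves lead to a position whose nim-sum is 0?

0

Nim-sum: 5 ⊕ 8 ⊕ 13 = 0.
The nim-sum is already 0, so every move leaves a nonzero nim-sum — there are no winning moves.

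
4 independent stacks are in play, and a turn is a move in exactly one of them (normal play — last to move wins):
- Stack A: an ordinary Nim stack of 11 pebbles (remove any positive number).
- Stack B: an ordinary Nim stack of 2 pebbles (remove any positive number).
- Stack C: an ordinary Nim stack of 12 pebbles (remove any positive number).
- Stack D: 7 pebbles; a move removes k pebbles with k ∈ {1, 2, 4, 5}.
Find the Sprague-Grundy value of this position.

4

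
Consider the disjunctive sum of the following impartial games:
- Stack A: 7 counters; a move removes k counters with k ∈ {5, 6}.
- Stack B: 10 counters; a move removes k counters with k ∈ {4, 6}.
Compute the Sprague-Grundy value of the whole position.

For stack A, compute g(0), g(1), … with moves {5, 6}:
k:     0  1  2  3  4  5  6  7
g(k):  0  0  0  0  0  1  1  1
So g(7) = 1.
For stack B, compute g(0), g(1), … with moves {4, 6}:
g(0) = mex{} = 0
g(1) = mex{} = 0
g(2) = mex{} = 0
g(3) = mex{} = 0
g(4) = mex{0} = 1
g(5) = mex{0} = 1
g(6) = mex{0} = 1
g(7) = mex{0} = 1
g(8) = mex{0,1} = 2
g(9) = mex{0,1} = 2
g(10) = mex{1} = 0
So g(10) = 0.
By the Sprague-Grundy theorem, the Grundy value of a sum of independent games is the XOR of the component values.
Combined value = 1 XOR 0 = 1.

1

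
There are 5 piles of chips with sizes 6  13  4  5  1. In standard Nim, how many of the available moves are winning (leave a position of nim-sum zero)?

Compute the nim-sum pairwise:
6 ⊕ 13 = 11
11 ⊕ 4 = 15
15 ⊕ 5 = 10
10 ⊕ 1 = 11
The overall nim-sum is X = 11. A pile of size p has a winning move iff p XOR X < p (reduce it to p XOR X).
  6: 6 XOR 11 = 13 ≥ 6 — no move.
  13: 13 XOR 11 = 6 < 13 — winning move (to 6).
  4: 4 XOR 11 = 15 ≥ 4 — no move.
  5: 5 XOR 11 = 14 ≥ 5 — no move.
  1: 1 XOR 11 = 10 ≥ 1 — no move.
That gives 1 winning move.

1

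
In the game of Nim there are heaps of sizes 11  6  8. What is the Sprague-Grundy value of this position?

5

In binary:
  1011  (11)
  0110  (6)
  1000  (8)
  ----
  0101  (5)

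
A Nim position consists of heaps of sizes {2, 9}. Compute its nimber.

In binary:
  0010  (2)
  1001  (9)
  ----
  1011  (11)

11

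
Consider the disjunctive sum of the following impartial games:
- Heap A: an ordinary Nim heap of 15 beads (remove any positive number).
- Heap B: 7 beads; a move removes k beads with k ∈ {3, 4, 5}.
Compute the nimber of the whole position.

13

Heap A is a plain Nim heap of size 15, so its Grundy value is 15.
For heap B, compute g(0), g(1), … with moves {3, 4, 5}:
k:     0  1  2  3  4  5  6  7
g(k):  0  0  0  1  1  1  2  2
So g(7) = 2.
By the Sprague-Grundy theorem, the Grundy value of a sum of independent games is the XOR of the component values.
Combined value = 15 XOR 2 = 13.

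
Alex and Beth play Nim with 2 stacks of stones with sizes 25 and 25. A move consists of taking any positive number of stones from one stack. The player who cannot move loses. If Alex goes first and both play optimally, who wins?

Beth wins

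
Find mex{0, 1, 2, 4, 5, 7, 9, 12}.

3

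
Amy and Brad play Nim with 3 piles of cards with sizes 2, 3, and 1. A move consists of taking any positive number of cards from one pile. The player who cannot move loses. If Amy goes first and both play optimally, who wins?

Nim-sum: 2 ^ 3 ^ 1 = 0.
The nim-sum is 0, so this is a P-position: the player to move is in a losing position under optimal play; Amy is about to move from it and so loses — Brad wins.

Brad wins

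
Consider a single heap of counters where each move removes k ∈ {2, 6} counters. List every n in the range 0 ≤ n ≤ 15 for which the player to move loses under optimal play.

0, 1, 4, 5, 8, 9, 12, 13

Build the Grundy sequence with g(k) = mex{g(k−s) : s ∈ {2, 6}, s ≤ k}:
k:     0  1  2  3  4  5  6  7  8  9 10 11 12 13 14 15
g(k):  0  0  1  1  0  0  1  1  0  0  1  1  0  0  1  1
The P-positions (g = 0) in 0..15 are 0, 1, 4, 5, 8, 9, 12, 13.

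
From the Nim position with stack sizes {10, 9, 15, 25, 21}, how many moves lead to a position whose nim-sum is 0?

In binary:
  01010  (10)
  01001  (9)
  01111  (15)
  11001  (25)
  10101  (21)
  -----
  00000  (0)
The nim-sum is already 0, so every move leaves a nonzero nim-sum — there are no winning moves.

0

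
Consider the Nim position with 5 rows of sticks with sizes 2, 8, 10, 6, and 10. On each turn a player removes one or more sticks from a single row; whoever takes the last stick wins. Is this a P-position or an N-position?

N-position

Write each in binary and XOR column by column:
  0010  (2)
  1000  (8)
  1010  (10)
  0110  (6)
  1010  (10)
  ----
  1100  (12)
The nim-sum is 12 ≠ 0, so this is an N-position: the player to move can win.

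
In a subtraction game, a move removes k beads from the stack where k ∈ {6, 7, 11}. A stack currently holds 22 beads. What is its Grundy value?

0

Build the Grundy sequence with g(k) = mex{g(k−s) : s ∈ {6, 7, 11}, s ≤ k}:
k:     0  1  2  3  4  5  6  7  8  9 10 11 12 13 14 15 16 17 18 19 20 21 22
g(k):  0  0  0  0  0  0  1  1  1  1  1  1  2  2  2  2  2  0  0  0  0  0  0
So g(22) = 0.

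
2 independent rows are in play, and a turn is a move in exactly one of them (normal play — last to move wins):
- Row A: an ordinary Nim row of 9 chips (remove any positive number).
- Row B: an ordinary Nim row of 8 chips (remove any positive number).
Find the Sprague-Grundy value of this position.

1

Row A is a plain Nim row of size 9, so its Grundy value is 9.
Row B is a plain Nim row of size 8, so its Grundy value is 8.
The value of a disjunctive sum is the nim-sum of the parts.
Combined value = 9 ⊕ 8 = 1.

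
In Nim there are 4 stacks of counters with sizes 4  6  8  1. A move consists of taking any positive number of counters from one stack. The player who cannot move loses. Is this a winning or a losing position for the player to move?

Winning position

Nim-sum: 4 ^ 6 ^ 8 ^ 1 = 11.
The nim-sum is 11 ≠ 0, so this is an N-position: the player to move can win.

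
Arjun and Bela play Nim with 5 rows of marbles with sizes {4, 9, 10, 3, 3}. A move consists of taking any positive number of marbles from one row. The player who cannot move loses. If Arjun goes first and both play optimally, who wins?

Nim-sum: 4 XOR 9 XOR 10 XOR 3 XOR 3 = 7.
The nim-sum is 7 ≠ 0, so this is an N-position: the player to move can win; Arjun has a winning move.

Arjun wins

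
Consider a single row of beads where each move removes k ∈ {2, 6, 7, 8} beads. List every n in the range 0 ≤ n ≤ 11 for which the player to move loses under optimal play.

0, 1, 4, 5

Grundy values for subtraction set {2, 6, 7, 8}:
g(0) = mex{} = 0
g(1) = mex{} = 0
g(2) = mex{0} = 1
g(3) = mex{0} = 1
g(4) = mex{1} = 0
g(5) = mex{1} = 0
g(6) = mex{0} = 1
g(7) = mex{0} = 1
g(8) = mex{0,1} = 2
g(9) = mex{0,1} = 2
g(10) = mex{0,1,2} = 3
g(11) = mex{0,1,2} = 3
The P-positions (g = 0) in 0..11 are 0, 1, 4, 5.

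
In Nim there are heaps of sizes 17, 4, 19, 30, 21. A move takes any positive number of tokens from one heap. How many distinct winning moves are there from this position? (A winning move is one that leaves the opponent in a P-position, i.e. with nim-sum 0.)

1

Nim-sum: 17 XOR 4 XOR 19 XOR 30 XOR 21 = 13.
The overall nim-sum is X = 13. A heap of size p has a winning move iff p XOR X < p (reduce it to p XOR X).
  17: 17 XOR 13 = 28 ≥ 17 — no move.
  4: 4 XOR 13 = 9 ≥ 4 — no move.
  19: 19 XOR 13 = 30 ≥ 19 — no move.
  30: 30 XOR 13 = 19 < 30 — winning move (to 19).
  21: 21 XOR 13 = 24 ≥ 21 — no move.
That gives 1 winning move.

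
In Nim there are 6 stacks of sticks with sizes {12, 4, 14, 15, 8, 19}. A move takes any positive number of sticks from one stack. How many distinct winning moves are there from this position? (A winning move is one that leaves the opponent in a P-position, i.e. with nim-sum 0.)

1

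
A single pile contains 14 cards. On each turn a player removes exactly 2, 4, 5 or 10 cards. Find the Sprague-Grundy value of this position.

0

Grundy values for subtraction set {2, 4, 5, 10}:
k:     0  1  2  3  4  5  6  7  8  9 10 11 12 13 14
g(k):  0  0  1  1  2  2  3  0  0  1  1  2  2  3  0
So g(14) = 0.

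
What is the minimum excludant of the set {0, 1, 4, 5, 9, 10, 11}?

The values 0, 1 are all present; 2 is the first non-negative integer missing from the set.

2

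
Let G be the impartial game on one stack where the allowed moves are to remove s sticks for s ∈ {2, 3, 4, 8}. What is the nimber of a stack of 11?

2

Grundy values for subtraction set {2, 3, 4, 8}:
k:     0  1  2  3  4  5  6  7  8  9 10 11
g(k):  0  0  1  1  2  2  0  0  1  1  2  2
So g(11) = 2.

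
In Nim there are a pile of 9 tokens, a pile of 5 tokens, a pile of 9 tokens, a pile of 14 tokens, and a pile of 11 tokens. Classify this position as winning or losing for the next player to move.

Losing position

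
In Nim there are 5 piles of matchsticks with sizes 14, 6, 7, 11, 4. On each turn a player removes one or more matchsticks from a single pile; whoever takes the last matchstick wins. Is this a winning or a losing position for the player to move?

Losing position

Nim-sum: 14 XOR 6 XOR 7 XOR 11 XOR 4 = 0.
The nim-sum is 0, so this is a P-position: the player to move is in a losing position under optimal play.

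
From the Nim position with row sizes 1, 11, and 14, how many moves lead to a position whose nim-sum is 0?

1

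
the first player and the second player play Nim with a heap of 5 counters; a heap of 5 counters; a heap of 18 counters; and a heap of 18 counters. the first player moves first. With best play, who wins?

Nim-sum: 5 XOR 5 XOR 18 XOR 18 = 0.
The nim-sum is 0, so this is a P-position: the player to move is in a losing position under optimal play; the first player is about to move from it and so loses — the second player wins.

the second player wins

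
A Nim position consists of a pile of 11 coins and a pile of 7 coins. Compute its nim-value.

12

Nim-sum: 11 ⊕ 7 = 12.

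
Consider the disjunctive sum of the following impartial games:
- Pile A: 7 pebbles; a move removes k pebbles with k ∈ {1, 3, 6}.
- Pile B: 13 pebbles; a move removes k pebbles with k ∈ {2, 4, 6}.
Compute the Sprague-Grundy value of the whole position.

1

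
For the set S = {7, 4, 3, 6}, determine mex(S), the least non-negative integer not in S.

0 is not in the set, so the mex is 0.

0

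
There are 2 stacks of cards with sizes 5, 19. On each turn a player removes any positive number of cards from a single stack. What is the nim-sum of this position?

22

Nim-sum: 5 ^ 19 = 22.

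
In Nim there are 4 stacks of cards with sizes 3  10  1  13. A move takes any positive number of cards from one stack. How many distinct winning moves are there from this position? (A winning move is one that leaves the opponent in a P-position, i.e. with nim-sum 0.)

Compute the nim-sum pairwise:
3 XOR 10 = 9
9 XOR 1 = 8
8 XOR 13 = 5
The overall nim-sum is X = 5. A stack of size p has a winning move iff p XOR X < p (reduce it to p XOR X).
  3: 3 XOR 5 = 6 ≥ 3 — no move.
  10: 10 XOR 5 = 15 ≥ 10 — no move.
  1: 1 XOR 5 = 4 ≥ 1 — no move.
  13: 13 XOR 5 = 8 < 13 — winning move (to 8).
That gives 1 winning move.

1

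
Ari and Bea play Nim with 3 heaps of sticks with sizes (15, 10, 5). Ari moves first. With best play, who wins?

Bitwise XOR of the heap sizes:
  1111  (15)
  1010  (10)
  0101  (5)
  ----
  0000  (0)
The nim-sum is 0, so this is a P-position: the player to move is in a losing position under optimal play; Ari is about to move from it and so loses — Bea wins.

Bea wins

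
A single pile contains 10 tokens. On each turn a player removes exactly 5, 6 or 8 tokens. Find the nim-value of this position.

Build the Grundy sequence with g(k) = mex{g(k−s) : s ∈ {5, 6, 8}, s ≤ k}:
k:     0  1  2  3  4  5  6  7  8  9 10
g(k):  0  0  0  0  0  1  1  1  1  1  2
So g(10) = 2.

2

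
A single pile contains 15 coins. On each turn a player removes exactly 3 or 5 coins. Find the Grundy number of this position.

2

Grundy values for subtraction set {3, 5}:
k:     0  1  2  3  4  5  6  7  8  9 10 11 12 13 14 15
g(k):  0  0  0  1  1  1  2  2  0  0  0  1  1  1  2  2
So g(15) = 2.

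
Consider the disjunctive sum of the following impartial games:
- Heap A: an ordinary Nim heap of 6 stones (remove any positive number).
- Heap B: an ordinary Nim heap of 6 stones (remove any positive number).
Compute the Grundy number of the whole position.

0

Heap A is a plain Nim heap of size 6, so its Grundy value is 6.
Heap B is a plain Nim heap of size 6, so its Grundy value is 6.
By the Sprague-Grundy theorem, the Grundy value of a sum of independent games is the XOR of the component values.
Combined value = 6 ⊕ 6 = 0.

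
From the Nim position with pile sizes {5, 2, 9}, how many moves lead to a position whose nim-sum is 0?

1

Compute the nim-sum pairwise:
5 XOR 2 = 7
7 XOR 9 = 14
The overall nim-sum is X = 14. A pile of size p has a winning move iff p XOR X < p (reduce it to p XOR X).
  5: 5 XOR 14 = 11 ≥ 5 — no move.
  2: 2 XOR 14 = 12 ≥ 2 — no move.
  9: 9 XOR 14 = 7 < 9 — winning move (to 7).
That gives 1 winning move.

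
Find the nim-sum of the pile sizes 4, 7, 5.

Nim-sum: 4 ⊕ 7 ⊕ 5 = 6.

6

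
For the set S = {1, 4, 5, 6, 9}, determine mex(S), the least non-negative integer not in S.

0

0 is not in the set, so the mex is 0.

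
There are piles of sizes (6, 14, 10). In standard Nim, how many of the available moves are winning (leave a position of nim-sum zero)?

3

Nim-sum: 6 ^ 14 ^ 10 = 2.
The overall nim-sum is X = 2. A pile of size p has a winning move iff p XOR X < p (reduce it to p XOR X).
  6: 6 XOR 2 = 4 < 6 — winning move (to 4).
  14: 14 XOR 2 = 12 < 14 — winning move (to 12).
  10: 10 XOR 2 = 8 < 10 — winning move (to 8).
That gives 3 winning moves.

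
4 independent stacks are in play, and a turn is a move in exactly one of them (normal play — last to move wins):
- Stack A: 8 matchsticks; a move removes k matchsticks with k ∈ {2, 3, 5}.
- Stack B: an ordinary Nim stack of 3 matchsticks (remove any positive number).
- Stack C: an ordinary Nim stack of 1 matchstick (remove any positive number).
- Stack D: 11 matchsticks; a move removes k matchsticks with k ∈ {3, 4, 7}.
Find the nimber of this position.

For stack A, compute g(0), g(1), … with moves {2, 3, 5}:
g(0) = mex{} = 0
g(1) = mex{} = 0
g(2) = mex{0} = 1
g(3) = mex{0} = 1
g(4) = mex{0,1} = 2
g(5) = mex{0,1} = 2
g(6) = mex{0,1,2} = 3
g(7) = mex{1,2} = 0
g(8) = mex{1,2,3} = 0
So g(8) = 0.
Stack B is a plain Nim stack of size 3, so its Grundy value is 3.
Stack C is a plain Nim stack of size 1, so its Grundy value is 1.
Build the Grundy sequence for stack D with g(k) = mex{g(k−s) : s ∈ {3, 4, 7}, s ≤ k}:
g(0) = mex{} = 0
g(1) = mex{} = 0
g(2) = mex{} = 0
g(3) = mex{0} = 1
g(4) = mex{0} = 1
g(5) = mex{0} = 1
g(6) = mex{0,1} = 2
g(7) = mex{0,1} = 2
g(8) = mex{0,1} = 2
g(9) = mex{0,1,2} = 3
g(10) = mex{1,2} = 0
g(11) = mex{1,2} = 0
So g(11) = 0.
The value of a disjunctive sum is the nim-sum of the parts.
Combined value = 0 XOR 3 XOR 1 XOR 0 = 2.

2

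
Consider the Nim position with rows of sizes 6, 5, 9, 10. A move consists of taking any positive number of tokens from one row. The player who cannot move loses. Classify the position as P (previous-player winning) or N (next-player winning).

P-position

Compute the nim-sum pairwise:
6 XOR 5 = 3
3 XOR 9 = 10
10 XOR 10 = 0
The nim-sum is 0, so this is a P-position: the player to move is in a losing position under optimal play.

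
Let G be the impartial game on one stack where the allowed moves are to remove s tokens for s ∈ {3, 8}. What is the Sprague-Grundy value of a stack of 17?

0

Build the Grundy sequence with g(k) = mex{g(k−s) : s ∈ {3, 8}, s ≤ k}:
k:     0  1  2  3  4  5  6  7  8  9 10 11 12 13 14 15 16 17
g(k):  0  0  0  1  1  1  0  0  2  1  1  0  0  0  1  1  1  0
So g(17) = 0.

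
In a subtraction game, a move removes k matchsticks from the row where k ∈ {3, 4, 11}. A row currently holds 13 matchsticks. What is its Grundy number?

Compute g(0), g(1), … for moves {3, 4, 11}:
g(0) = mex{} = 0
g(1) = mex{} = 0
g(2) = mex{} = 0
g(3) = mex{0} = 1
g(4) = mex{0} = 1
g(5) = mex{0} = 1
g(6) = mex{0,1} = 2
g(7) = mex{1} = 0
g(8) = mex{1} = 0
g(9) = mex{1,2} = 0
g(10) = mex{0,2} = 1
g(11) = mex{0} = 1
g(12) = mex{0} = 1
g(13) = mex{0,1} = 2
So g(13) = 2.

2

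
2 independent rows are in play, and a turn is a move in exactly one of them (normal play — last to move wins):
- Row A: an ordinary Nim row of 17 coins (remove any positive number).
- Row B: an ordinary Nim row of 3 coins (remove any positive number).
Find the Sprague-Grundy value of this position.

18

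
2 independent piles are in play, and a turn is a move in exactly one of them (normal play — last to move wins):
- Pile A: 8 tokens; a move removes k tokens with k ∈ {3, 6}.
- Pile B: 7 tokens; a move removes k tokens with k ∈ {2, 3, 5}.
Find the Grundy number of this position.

2

Grundy values for pile A (subtraction set {3, 6}):
g(0) = mex{} = 0
g(1) = mex{} = 0
g(2) = mex{} = 0
g(3) = mex{0} = 1
g(4) = mex{0} = 1
g(5) = mex{0} = 1
g(6) = mex{0,1} = 2
g(7) = mex{0,1} = 2
g(8) = mex{0,1} = 2
So g(8) = 2.
Build the Grundy sequence for pile B with g(k) = mex{g(k−s) : s ∈ {2, 3, 5}, s ≤ k}:
g(0) = mex{} = 0
g(1) = mex{} = 0
g(2) = mex{0} = 1
g(3) = mex{0} = 1
g(4) = mex{0,1} = 2
g(5) = mex{0,1} = 2
g(6) = mex{0,1,2} = 3
g(7) = mex{1,2} = 0
So g(7) = 0.
The value of a disjunctive sum is the nim-sum of the parts.
Combined value = 2 ⊕ 0 = 2.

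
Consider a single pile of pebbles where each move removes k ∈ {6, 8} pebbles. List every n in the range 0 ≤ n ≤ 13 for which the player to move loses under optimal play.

Build the Grundy sequence with g(k) = mex{g(k−s) : s ∈ {6, 8}, s ≤ k}:
k:     0  1  2  3  4  5  6  7  8  9 10 11 12 13
g(k):  0  0  0  0  0  0  1  1  1  1  1  1  2  2
The P-positions (g = 0) in 0..13 are 0, 1, 2, 3, 4, 5.

0, 1, 2, 3, 4, 5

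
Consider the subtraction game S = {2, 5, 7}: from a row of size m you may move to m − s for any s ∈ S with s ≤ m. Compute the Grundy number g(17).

Compute g(0), g(1), … for moves {2, 5, 7}:
k:     0  1  2  3  4  5  6  7  8  9 10 11 12 13 14 15 16 17
g(k):  0  0  1  1  0  2  1  3  2  2  0  3  1  0  0  1  1  2
So g(17) = 2.

2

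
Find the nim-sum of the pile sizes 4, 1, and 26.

31

Compute the nim-sum pairwise:
4 ^ 1 = 5
5 ^ 26 = 31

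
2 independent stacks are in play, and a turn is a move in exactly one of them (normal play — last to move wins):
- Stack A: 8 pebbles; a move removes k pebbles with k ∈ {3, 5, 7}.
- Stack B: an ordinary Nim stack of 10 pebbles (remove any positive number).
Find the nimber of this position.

8

Grundy values for stack A (subtraction set {3, 5, 7}):
k:     0  1  2  3  4  5  6  7  8
g(k):  0  0  0  1  1  1  2  2  2
So g(8) = 2.
Stack B is a plain Nim stack of size 10, so its Grundy value is 10.
The value of a disjunctive sum is the nim-sum of the parts.
Combined value = 2 XOR 10 = 8.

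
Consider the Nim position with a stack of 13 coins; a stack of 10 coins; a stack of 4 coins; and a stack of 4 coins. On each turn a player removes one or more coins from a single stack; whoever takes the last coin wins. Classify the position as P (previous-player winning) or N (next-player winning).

N-position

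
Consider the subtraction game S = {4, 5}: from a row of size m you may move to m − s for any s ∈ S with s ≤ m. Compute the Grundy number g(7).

1

Build the Grundy sequence with g(k) = mex{g(k−s) : s ∈ {4, 5}, s ≤ k}:
k:     0  1  2  3  4  5  6  7
g(k):  0  0  0  0  1  1  1  1
So g(7) = 1.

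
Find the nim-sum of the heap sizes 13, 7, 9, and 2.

Nim-sum: 13 ^ 7 ^ 9 ^ 2 = 1.

1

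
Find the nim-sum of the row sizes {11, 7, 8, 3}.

In binary:
  1011  (11)
  0111  (7)
  1000  (8)
  0011  (3)
  ----
  0111  (7)

7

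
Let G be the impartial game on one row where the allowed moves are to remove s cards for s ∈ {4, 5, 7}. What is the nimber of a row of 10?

Compute g(0), g(1), … for moves {4, 5, 7}:
g(0) = mex{} = 0
g(1) = mex{} = 0
g(2) = mex{} = 0
g(3) = mex{} = 0
g(4) = mex{0} = 1
g(5) = mex{0} = 1
g(6) = mex{0} = 1
g(7) = mex{0} = 1
g(8) = mex{0,1} = 2
g(9) = mex{0,1} = 2
g(10) = mex{0,1} = 2
So g(10) = 2.

2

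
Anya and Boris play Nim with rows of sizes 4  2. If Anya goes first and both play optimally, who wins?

Anya wins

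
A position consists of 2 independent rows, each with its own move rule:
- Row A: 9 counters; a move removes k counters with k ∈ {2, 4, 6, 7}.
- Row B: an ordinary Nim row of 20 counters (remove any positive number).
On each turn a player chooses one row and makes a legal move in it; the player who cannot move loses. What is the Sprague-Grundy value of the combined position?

20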